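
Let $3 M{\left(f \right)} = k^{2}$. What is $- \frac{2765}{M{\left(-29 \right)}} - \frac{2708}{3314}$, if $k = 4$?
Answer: $- \frac{13766479}{26512} \approx -519.25$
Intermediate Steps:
$M{\left(f \right)} = \frac{16}{3}$ ($M{\left(f \right)} = \frac{4^{2}}{3} = \frac{1}{3} \cdot 16 = \frac{16}{3}$)
$- \frac{2765}{M{\left(-29 \right)}} - \frac{2708}{3314} = - \frac{2765}{\frac{16}{3}} - \frac{2708}{3314} = \left(-2765\right) \frac{3}{16} - \frac{1354}{1657} = - \frac{8295}{16} - \frac{1354}{1657} = - \frac{13766479}{26512}$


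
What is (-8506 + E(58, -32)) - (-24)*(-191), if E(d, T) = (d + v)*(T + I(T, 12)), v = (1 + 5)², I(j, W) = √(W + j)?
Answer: -16098 + 188*I*√5 ≈ -16098.0 + 420.38*I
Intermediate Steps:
v = 36 (v = 6² = 36)
E(d, T) = (36 + d)*(T + √(12 + T)) (E(d, T) = (d + 36)*(T + √(12 + T)) = (36 + d)*(T + √(12 + T)))
(-8506 + E(58, -32)) - (-24)*(-191) = (-8506 + (36*(-32) + 36*√(12 - 32) - 32*58 + 58*√(12 - 32))) - (-24)*(-191) = (-8506 + (-1152 + 36*√(-20) - 1856 + 58*√(-20))) - 1*4584 = (-8506 + (-1152 + 36*(2*I*√5) - 1856 + 58*(2*I*√5))) - 4584 = (-8506 + (-1152 + 72*I*√5 - 1856 + 116*I*√5)) - 4584 = (-8506 + (-3008 + 188*I*√5)) - 4584 = (-11514 + 188*I*√5) - 4584 = -16098 + 188*I*√5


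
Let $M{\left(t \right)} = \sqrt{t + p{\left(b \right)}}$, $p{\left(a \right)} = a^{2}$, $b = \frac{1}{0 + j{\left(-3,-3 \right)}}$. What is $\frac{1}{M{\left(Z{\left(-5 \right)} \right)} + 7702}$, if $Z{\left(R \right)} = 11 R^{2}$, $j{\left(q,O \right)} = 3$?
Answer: $\frac{34659}{266942380} - \frac{3 \sqrt{619}}{266942380} \approx 0.00012956$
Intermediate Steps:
$b = \frac{1}{3}$ ($b = \frac{1}{0 + 3} = \frac{1}{3} \approx 0.33333$)
$M{\left(t \right)} = \sqrt{\frac{1}{9} + t}$ ($M{\left(t \right)} = \sqrt{t + \left(\frac{1}{3}\right)^{2}} = \sqrt{t + \frac{1}{9}} = \sqrt{\frac{1}{9} + t}$)
$\frac{1}{M{\left(Z{\left(-5 \right)} \right)} + 7702} = \frac{1}{\frac{\sqrt{1 + 9 \cdot 11 \left(-5\right)^{2}}}{3} + 7702} = \frac{1}{\frac{\sqrt{1 + 9 \cdot 11 \cdot 25}}{3} + 7702} = \frac{1}{\frac{\sqrt{1 + 9 \cdot 275}}{3} + 7702} = \frac{1}{\frac{\sqrt{1 + 2475}}{3} + 7702} = \frac{1}{\frac{\sqrt{2476}}{3} + 7702} = \frac{1}{\frac{2 \sqrt{619}}{3} + 7702} = \frac{1}{7702 + \frac{2 \sqrt{619}}{3}}$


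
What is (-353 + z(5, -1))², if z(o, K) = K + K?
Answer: 126025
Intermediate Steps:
z(o, K) = 2*K
(-353 + z(5, -1))² = (-353 + 2*(-1))² = (-353 - 2)² = (-355)² = 126025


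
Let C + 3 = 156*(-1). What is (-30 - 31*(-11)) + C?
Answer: 152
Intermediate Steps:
C = -159 (C = -3 + 156*(-1) = -3 - 156 = -159)
(-30 - 31*(-11)) + C = (-30 - 31*(-11)) - 159 = (-30 + 341) - 159 = 311 - 159 = 152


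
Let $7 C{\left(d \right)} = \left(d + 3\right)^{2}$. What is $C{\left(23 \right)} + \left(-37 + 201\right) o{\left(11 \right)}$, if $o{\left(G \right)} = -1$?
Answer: $- \frac{472}{7} \approx -67.429$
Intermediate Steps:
$C{\left(d \right)} = \frac{\left(3 + d\right)^{2}}{7}$ ($C{\left(d \right)} = \frac{\left(d + 3\right)^{2}}{7} = \frac{\left(3 + d\right)^{2}}{7}$)
$C{\left(23 \right)} + \left(-37 + 201\right) o{\left(11 \right)} = \frac{\left(3 + 23\right)^{2}}{7} + \left(-37 + 201\right) \left(-1\right) = \frac{26^{2}}{7} + 164 \left(-1\right) = \frac{1}{7} \cdot 676 - 164 = \frac{676}{7} - 164 = - \frac{472}{7}$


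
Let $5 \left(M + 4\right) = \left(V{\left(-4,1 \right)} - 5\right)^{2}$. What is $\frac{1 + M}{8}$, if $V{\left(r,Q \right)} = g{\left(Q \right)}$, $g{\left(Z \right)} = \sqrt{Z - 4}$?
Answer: $\frac{7}{40} - \frac{i \sqrt{3}}{4} \approx 0.175 - 0.43301 i$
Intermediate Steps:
$g{\left(Z \right)} = \sqrt{-4 + Z}$
$V{\left(r,Q \right)} = \sqrt{-4 + Q}$
$M = -4 + \frac{\left(-5 + i \sqrt{3}\right)^{2}}{5}$ ($M = -4 + \frac{\left(\sqrt{-4 + 1} - 5\right)^{2}}{5} = -4 + \frac{\left(\sqrt{-3} - 5\right)^{2}}{5} = -4 + \frac{\left(i \sqrt{3} - 5\right)^{2}}{5} = -4 + \frac{\left(-5 + i \sqrt{3}\right)^{2}}{5} \approx 0.4 - 3.4641 i$)
$\frac{1 + M}{8} = \frac{1 + \left(\frac{2}{5} - 2 i \sqrt{3}\right)}{8} = \left(\frac{7}{5} - 2 i \sqrt{3}\right) \frac{1}{8} = \frac{7}{40} - \frac{i \sqrt{3}}{4}$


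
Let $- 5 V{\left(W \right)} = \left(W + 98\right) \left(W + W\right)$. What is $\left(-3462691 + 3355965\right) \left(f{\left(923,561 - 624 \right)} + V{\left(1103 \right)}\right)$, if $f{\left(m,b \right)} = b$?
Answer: $\frac{282794123446}{5} \approx 5.6559 \cdot 10^{10}$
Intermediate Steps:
$V{\left(W \right)} = - \frac{2 W \left(98 + W\right)}{5}$ ($V{\left(W \right)} = - \frac{\left(W + 98\right) \left(W + W\right)}{5} = - \frac{\left(98 + W\right) 2 W}{5} = - \frac{2 W \left(98 + W\right)}{5}$)
$\left(-3462691 + 3355965\right) \left(f{\left(923,561 - 624 \right)} + V{\left(1103 \right)}\right) = \left(-3462691 + 3355965\right) \left(\left(561 - 624\right) - \frac{2206 \left(98 + 1103\right)}{5}\right) = - 106726 \left(\left(561 - 624\right) - \frac{2206}{5} \cdot 1201\right) = - 106726 \left(-63 - \frac{2649406}{5}\right) = \left(-106726\right) \left(- \frac{2649721}{5}\right) = \frac{282794123446}{5}$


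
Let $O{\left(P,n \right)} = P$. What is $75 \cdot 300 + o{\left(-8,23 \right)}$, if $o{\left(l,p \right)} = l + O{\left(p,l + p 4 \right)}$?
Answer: $22515$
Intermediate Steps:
$o{\left(l,p \right)} = l + p$
$75 \cdot 300 + o{\left(-8,23 \right)} = 75 \cdot 300 + \left(-8 + 23\right) = 22500 + 15 = 22515$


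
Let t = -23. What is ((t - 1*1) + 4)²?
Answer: 400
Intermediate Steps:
((t - 1*1) + 4)² = ((-23 - 1*1) + 4)² = ((-23 - 1) + 4)² = (-24 + 4)² = (-20)² = 400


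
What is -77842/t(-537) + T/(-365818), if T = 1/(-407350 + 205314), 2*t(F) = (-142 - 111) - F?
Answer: -2876589048441537/5247496786808 ≈ -548.18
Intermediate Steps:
t(F) = -253/2 - F/2 (t(F) = ((-142 - 111) - F)/2 = (-253 - F)/2 = -253/2 - F/2)
T = -1/202036 (T = 1/(-202036) = -1/202036 ≈ -4.9496e-6)
-77842/t(-537) + T/(-365818) = -77842/(-253/2 - ½*(-537)) - 1/202036/(-365818) = -77842/(-253/2 + 537/2) - 1/202036*(-1/365818) = -77842/142 + 1/73908405448 = -77842*1/142 + 1/73908405448 = -38921/71 + 1/73908405448 = -2876589048441537/5247496786808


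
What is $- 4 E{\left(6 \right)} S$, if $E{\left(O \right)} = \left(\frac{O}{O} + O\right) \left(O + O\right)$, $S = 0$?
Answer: $0$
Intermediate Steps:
$E{\left(O \right)} = 2 O \left(1 + O\right)$ ($E{\left(O \right)} = \left(1 + O\right) 2 O = 2 O \left(1 + O\right)$)
$- 4 E{\left(6 \right)} S = - 4 \cdot 2 \cdot 6 \left(1 + 6\right) 0 = - 4 \cdot 2 \cdot 6 \cdot 7 \cdot 0 = \left(-4\right) 84 \cdot 0 = \left(-336\right) 0 = 0$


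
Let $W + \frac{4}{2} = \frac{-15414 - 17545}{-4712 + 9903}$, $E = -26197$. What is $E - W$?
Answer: $- \frac{135945286}{5191} \approx -26189.0$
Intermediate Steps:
$W = - \frac{43341}{5191}$ ($W = -2 + \frac{-15414 - 17545}{-4712 + 9903} = -2 - \frac{32959}{5191} = - \frac{43341}{5191} \approx -8.3493$)
$E - W = -26197 - - \frac{43341}{5191} = -26197 + \frac{43341}{5191} = - \frac{135945286}{5191}$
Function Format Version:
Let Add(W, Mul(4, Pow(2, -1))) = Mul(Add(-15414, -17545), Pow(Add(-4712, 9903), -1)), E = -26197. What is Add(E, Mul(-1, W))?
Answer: Rational(-135945286, 5191) ≈ -26189.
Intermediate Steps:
W = Rational(-43341, 5191) (W = Add(-2, Mul(Add(-15414, -17545), Pow(Add(-4712, 9903), -1))) = Add(-2, Mul(-32959, Pow(5191, -1))) = Add(-2, Mul(-32959, Rational(1, 5191))) = Add(-2, Rational(-32959, 5191)) = Rational(-43341, 5191) ≈ -8.3493)
Add(E, Mul(-1, W)) = Add(-26197, Mul(-1, Rational(-43341, 5191))) = Add(-26197, Rational(43341, 5191)) = Rational(-135945286, 5191)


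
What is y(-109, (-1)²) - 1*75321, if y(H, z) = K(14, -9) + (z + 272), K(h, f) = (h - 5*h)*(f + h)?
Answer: -75328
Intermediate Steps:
K(h, f) = -4*h*(f + h) (K(h, f) = (-4*h)*(f + h) = -4*h*(f + h))
y(H, z) = -8 + z (y(H, z) = -4*14*(-9 + 14) + (z + 272) = -4*14*5 + (272 + z) = -280 + (272 + z) = -8 + z)
y(-109, (-1)²) - 1*75321 = (-8 + (-1)²) - 1*75321 = (-8 + 1) - 75321 = -7 - 75321 = -75328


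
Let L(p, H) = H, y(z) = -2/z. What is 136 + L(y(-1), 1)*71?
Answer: 207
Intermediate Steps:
136 + L(y(-1), 1)*71 = 136 + 1*71 = 136 + 71 = 207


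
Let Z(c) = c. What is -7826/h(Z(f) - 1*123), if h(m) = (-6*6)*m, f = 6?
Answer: -301/162 ≈ -1.8580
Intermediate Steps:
h(m) = -36*m
-7826/h(Z(f) - 1*123) = -7826*(-1/(36*(6 - 1*123))) = -7826*(-1/(36*(6 - 123))) = -7826/((-36*(-117))) = -7826/4212 = -7826*1/4212 = -301/162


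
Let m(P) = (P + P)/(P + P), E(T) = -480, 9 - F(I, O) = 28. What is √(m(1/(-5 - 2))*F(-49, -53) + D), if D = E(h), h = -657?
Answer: I*√499 ≈ 22.338*I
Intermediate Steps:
F(I, O) = -19 (F(I, O) = 9 - 1*28 = 9 - 28 = -19)
D = -480
m(P) = 1 (m(P) = (2*P)/((2*P)) = (2*P)*(1/(2*P)) = 1)
√(m(1/(-5 - 2))*F(-49, -53) + D) = √(1*(-19) - 480) = √(-19 - 480) = √(-499) = I*√499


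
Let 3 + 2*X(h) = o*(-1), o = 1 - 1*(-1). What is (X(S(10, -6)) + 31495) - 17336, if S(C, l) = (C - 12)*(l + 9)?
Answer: 28313/2 ≈ 14157.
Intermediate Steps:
o = 2 (o = 1 + 1 = 2)
S(C, l) = (-12 + C)*(9 + l)
X(h) = -5/2 (X(h) = -3/2 + (2*(-1))/2 = -3/2 + (½)*(-2) = -3/2 - 1 = -5/2)
(X(S(10, -6)) + 31495) - 17336 = (-5/2 + 31495) - 17336 = 62985/2 - 17336 = 28313/2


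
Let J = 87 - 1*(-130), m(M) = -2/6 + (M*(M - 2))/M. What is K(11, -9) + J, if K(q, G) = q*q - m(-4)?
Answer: 1033/3 ≈ 344.33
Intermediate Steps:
m(M) = -7/3 + M (m(M) = -2*⅙ + (M*(-2 + M))/M = -⅓ + (-2 + M) = -7/3 + M)
K(q, G) = 19/3 + q² (K(q, G) = q*q - (-7/3 - 4) = q² - 1*(-19/3) = q² + 19/3 = 19/3 + q²)
J = 217 (J = 87 + 130 = 217)
K(11, -9) + J = (19/3 + 11²) + 217 = (19/3 + 121) + 217 = 382/3 + 217 = 1033/3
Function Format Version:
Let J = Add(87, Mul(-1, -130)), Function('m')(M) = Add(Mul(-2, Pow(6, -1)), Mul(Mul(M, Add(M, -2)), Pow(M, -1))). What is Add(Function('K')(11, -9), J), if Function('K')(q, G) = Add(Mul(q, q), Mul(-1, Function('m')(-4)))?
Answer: Rational(1033, 3) ≈ 344.33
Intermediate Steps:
Function('m')(M) = Add(Rational(-7, 3), M) (Function('m')(M) = Add(Mul(-2, Rational(1, 6)), Mul(Mul(M, Add(-2, M)), Pow(M, -1))) = Add(Rational(-1, 3), Add(-2, M)) = Add(Rational(-7, 3), M))
Function('K')(q, G) = Add(Rational(19, 3), Pow(q, 2)) (Function('K')(q, G) = Add(Mul(q, q), Mul(-1, Add(Rational(-7, 3), -4))) = Add(Pow(q, 2), Mul(-1, Rational(-19, 3))) = Add(Pow(q, 2), Rational(19, 3)) = Add(Rational(19, 3), Pow(q, 2)))
J = 217 (J = Add(87, 130) = 217)
Add(Function('K')(11, -9), J) = Add(Add(Rational(19, 3), Pow(11, 2)), 217) = Add(Add(Rational(19, 3), 121), 217) = Add(Rational(382, 3), 217) = Rational(1033, 3)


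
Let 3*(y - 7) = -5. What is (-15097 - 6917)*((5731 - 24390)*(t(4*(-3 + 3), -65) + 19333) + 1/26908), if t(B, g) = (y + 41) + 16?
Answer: 107185490101182441/13454 ≈ 7.9668e+12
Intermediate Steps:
y = 16/3 (y = 7 + (⅓)*(-5) = 7 - 5/3 = 16/3 ≈ 5.3333)
t(B, g) = 187/3 (t(B, g) = (16/3 + 41) + 16 = 139/3 + 16 = 187/3)
(-15097 - 6917)*((5731 - 24390)*(t(4*(-3 + 3), -65) + 19333) + 1/26908) = (-15097 - 6917)*((5731 - 24390)*(187/3 + 19333) + 1/26908) = -22014*(-18659*58186/3 + 1/26908) = -22014*(-1085692574/3 + 1/26908) = -22014*(-29213815781189/80724) = 107185490101182441/13454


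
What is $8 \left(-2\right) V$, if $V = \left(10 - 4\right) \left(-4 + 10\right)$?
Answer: $-576$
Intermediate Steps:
$V = 36$ ($V = 6 \cdot 6 = 36$)
$8 \left(-2\right) V = 8 \left(-2\right) 36 = \left(-16\right) 36 = -576$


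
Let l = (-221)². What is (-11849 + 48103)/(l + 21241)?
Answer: 18127/35041 ≈ 0.51731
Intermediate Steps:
l = 48841
(-11849 + 48103)/(l + 21241) = (-11849 + 48103)/(48841 + 21241) = 36254/70082 = 36254*(1/70082) = 18127/35041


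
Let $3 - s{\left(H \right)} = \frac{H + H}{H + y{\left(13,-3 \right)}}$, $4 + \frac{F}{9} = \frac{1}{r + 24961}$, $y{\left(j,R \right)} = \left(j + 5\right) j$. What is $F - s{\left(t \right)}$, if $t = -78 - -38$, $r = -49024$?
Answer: $- \frac{30664574}{778037} \approx -39.413$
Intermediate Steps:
$y{\left(j,R \right)} = j \left(5 + j\right)$ ($y{\left(j,R \right)} = \left(5 + j\right) j = j \left(5 + j\right)$)
$t = -40$ ($t = -78 + 38 = -40$)
$F = - \frac{288759}{8021}$ ($F = -36 + \frac{9}{-49024 + 24961} = -36 + \frac{9}{-24063} = -36 + 9 \left(- \frac{1}{24063}\right) = -36 - \frac{3}{8021} = - \frac{288759}{8021} \approx -36.0$)
$s{\left(H \right)} = 3 - \frac{2 H}{234 + H}$ ($s{\left(H \right)} = 3 - \frac{H + H}{H + 13 \left(5 + 13\right)} = 3 - \frac{2 H}{H + 13 \cdot 18} = 3 - \frac{2 H}{H + 234} = 3 - \frac{2 H}{234 + H}$)
$F - s{\left(t \right)} = - \frac{288759}{8021} - \frac{702 - 40}{234 - 40} = - \frac{288759}{8021} - \frac{1}{194} \cdot 662 = - \frac{288759}{8021} - \frac{331}{97} = - \frac{30664574}{778037}$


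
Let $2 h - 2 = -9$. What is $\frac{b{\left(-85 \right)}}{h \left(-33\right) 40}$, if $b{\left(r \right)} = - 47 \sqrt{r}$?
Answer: $- \frac{47 i \sqrt{85}}{4620} \approx - 0.093792 i$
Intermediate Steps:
$h = - \frac{7}{2}$ ($h = 1 + \frac{1}{2} \left(-9\right) = 1 - \frac{9}{2} = - \frac{7}{2} \approx -3.5$)
$\frac{b{\left(-85 \right)}}{h \left(-33\right) 40} = \frac{\left(-47\right) \sqrt{-85}}{\left(- \frac{7}{2}\right) \left(-33\right) 40} = \frac{\left(-47\right) i \sqrt{85}}{\frac{231}{2} \cdot 40} = \frac{\left(-47\right) i \sqrt{85}}{4620} = - 47 i \sqrt{85} \cdot \frac{1}{4620} = - \frac{47 i \sqrt{85}}{4620}$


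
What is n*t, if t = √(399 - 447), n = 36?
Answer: 144*I*√3 ≈ 249.42*I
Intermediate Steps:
t = 4*I*√3 (t = √(-48) = 4*I*√3 ≈ 6.9282*I)
n*t = 36*(4*I*√3) = 144*I*√3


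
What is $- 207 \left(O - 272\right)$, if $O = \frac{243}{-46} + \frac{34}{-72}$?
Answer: $\frac{229981}{4} \approx 57495.0$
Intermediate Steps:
$O = - \frac{4765}{828}$ ($O = 243 \left(- \frac{1}{46}\right) + 34 \left(- \frac{1}{72}\right) = - \frac{243}{46} - \frac{17}{36} = - \frac{4765}{828} \approx -5.7548$)
$- 207 \left(O - 272\right) = - 207 \left(- \frac{4765}{828} - 272\right) = \left(-207\right) \left(- \frac{229981}{828}\right) = \frac{229981}{4}$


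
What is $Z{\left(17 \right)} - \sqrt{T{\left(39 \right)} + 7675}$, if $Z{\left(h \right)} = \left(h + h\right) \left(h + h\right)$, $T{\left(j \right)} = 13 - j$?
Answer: $1156 - \sqrt{7649} \approx 1068.5$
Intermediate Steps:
$Z{\left(h \right)} = 4 h^{2}$ ($Z{\left(h \right)} = 2 h 2 h = 4 h^{2}$)
$Z{\left(17 \right)} - \sqrt{T{\left(39 \right)} + 7675} = 4 \cdot 17^{2} - \sqrt{\left(13 - 39\right) + 7675} = 4 \cdot 289 - \sqrt{\left(13 - 39\right) + 7675} = 1156 - \sqrt{-26 + 7675} = 1156 - \sqrt{7649}$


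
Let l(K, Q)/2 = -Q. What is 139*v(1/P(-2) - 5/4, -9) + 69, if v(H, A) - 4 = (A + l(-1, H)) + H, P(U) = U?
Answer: -1531/4 ≈ -382.75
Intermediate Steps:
l(K, Q) = -2*Q (l(K, Q) = 2*(-Q) = -2*Q)
v(H, A) = 4 + A - H (v(H, A) = 4 + ((A - 2*H) + H) = 4 + (A - H) = 4 + A - H)
139*v(1/P(-2) - 5/4, -9) + 69 = 139*(4 - 9 - (1/(-2) - 5/4)) + 69 = 139*(4 - 9 - (1*(-½) - 5*¼)) + 69 = 139*(4 - 9 - (-½ - 5/4)) + 69 = 139*(4 - 9 - 1*(-7/4)) + 69 = 139*(4 - 9 + 7/4) + 69 = 139*(-13/4) + 69 = -1807/4 + 69 = -1531/4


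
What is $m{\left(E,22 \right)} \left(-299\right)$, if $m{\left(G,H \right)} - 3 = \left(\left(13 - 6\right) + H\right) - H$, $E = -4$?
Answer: $-2990$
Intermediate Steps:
$m{\left(G,H \right)} = 10$ ($m{\left(G,H \right)} = 3 + \left(\left(\left(13 - 6\right) + H\right) - H\right) = 3 + \left(\left(7 + H\right) - H\right) = 3 + 7 = 10$)
$m{\left(E,22 \right)} \left(-299\right) = 10 \left(-299\right) = -2990$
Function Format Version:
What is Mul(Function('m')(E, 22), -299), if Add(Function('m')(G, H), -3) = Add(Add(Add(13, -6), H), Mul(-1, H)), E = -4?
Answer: -2990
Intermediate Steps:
Function('m')(G, H) = 10 (Function('m')(G, H) = Add(3, Add(Add(Add(13, -6), H), Mul(-1, H))) = Add(3, Add(Add(7, H), Mul(-1, H))) = Add(3, 7) = 10)
Mul(Function('m')(E, 22), -299) = Mul(10, -299) = -2990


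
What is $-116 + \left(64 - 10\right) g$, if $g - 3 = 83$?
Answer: $4528$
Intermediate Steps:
$g = 86$ ($g = 3 + 83 = 86$)
$-116 + \left(64 - 10\right) g = -116 + \left(64 - 10\right) 86 = -116 + 54 \cdot 86 = -116 + 4644 = 4528$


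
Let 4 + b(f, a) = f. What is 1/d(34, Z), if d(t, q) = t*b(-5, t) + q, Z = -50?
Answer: -1/356 ≈ -0.0028090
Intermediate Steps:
b(f, a) = -4 + f
d(t, q) = q - 9*t (d(t, q) = t*(-4 - 5) + q = t*(-9) + q = -9*t + q = q - 9*t)
1/d(34, Z) = 1/(-50 - 9*34) = 1/(-50 - 306) = 1/(-356) = -1/356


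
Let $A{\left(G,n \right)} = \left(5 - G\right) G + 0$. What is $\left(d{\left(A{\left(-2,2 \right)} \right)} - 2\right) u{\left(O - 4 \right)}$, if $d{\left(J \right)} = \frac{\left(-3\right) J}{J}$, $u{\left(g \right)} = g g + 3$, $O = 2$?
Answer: $-35$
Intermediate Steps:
$u{\left(g \right)} = 3 + g^{2}$ ($u{\left(g \right)} = g^{2} + 3 = 3 + g^{2}$)
$A{\left(G,n \right)} = G \left(5 - G\right)$ ($A{\left(G,n \right)} = G \left(5 - G\right) + 0 = G \left(5 - G\right)$)
$d{\left(J \right)} = -3$
$\left(d{\left(A{\left(-2,2 \right)} \right)} - 2\right) u{\left(O - 4 \right)} = \left(-3 - 2\right) \left(3 + \left(2 - 4\right)^{2}\right) = - 5 \left(3 + \left(2 - 4\right)^{2}\right) = - 5 \left(3 + \left(-2\right)^{2}\right) = - 5 \left(3 + 4\right) = \left(-5\right) 7 = -35$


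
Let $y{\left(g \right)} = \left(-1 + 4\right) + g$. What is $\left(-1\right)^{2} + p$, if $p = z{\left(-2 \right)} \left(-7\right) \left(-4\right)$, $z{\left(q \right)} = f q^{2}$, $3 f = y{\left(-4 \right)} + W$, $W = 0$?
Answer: $- \frac{109}{3} \approx -36.333$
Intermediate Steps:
$y{\left(g \right)} = 3 + g$
$f = - \frac{1}{3}$ ($f = \frac{\left(3 - 4\right) + 0}{3} = \frac{-1 + 0}{3} = \frac{1}{3} \left(-1\right) = - \frac{1}{3} \approx -0.33333$)
$z{\left(q \right)} = - \frac{q^{2}}{3}$
$p = - \frac{112}{3}$ ($p = - \frac{\left(-2\right)^{2}}{3} \left(-7\right) \left(-4\right) = \left(- \frac{1}{3}\right) 4 \left(-7\right) \left(-4\right) = \left(- \frac{4}{3}\right) \left(-7\right) \left(-4\right) = \frac{28}{3} \left(-4\right) = - \frac{112}{3} \approx -37.333$)
$\left(-1\right)^{2} + p = \left(-1\right)^{2} - \frac{112}{3} = 1 - \frac{112}{3} = - \frac{109}{3}$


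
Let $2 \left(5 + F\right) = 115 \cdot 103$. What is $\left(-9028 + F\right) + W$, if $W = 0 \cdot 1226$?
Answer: $- \frac{6221}{2} \approx -3110.5$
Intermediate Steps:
$W = 0$
$F = \frac{11835}{2}$ ($F = -5 + \frac{115 \cdot 103}{2} = -5 + \frac{1}{2} \cdot 11845 = -5 + \frac{11845}{2} = \frac{11835}{2} \approx 5917.5$)
$\left(-9028 + F\right) + W = \left(-9028 + \frac{11835}{2}\right) + 0 = - \frac{6221}{2} + 0 = - \frac{6221}{2}$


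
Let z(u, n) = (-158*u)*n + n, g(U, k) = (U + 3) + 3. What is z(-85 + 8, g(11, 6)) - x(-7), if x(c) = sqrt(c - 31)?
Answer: 206839 - I*sqrt(38) ≈ 2.0684e+5 - 6.1644*I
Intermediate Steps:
x(c) = sqrt(-31 + c)
g(U, k) = 6 + U (g(U, k) = (3 + U) + 3 = 6 + U)
z(u, n) = n - 158*n*u (z(u, n) = -158*n*u + n = n - 158*n*u)
z(-85 + 8, g(11, 6)) - x(-7) = (6 + 11)*(1 - 158*(-85 + 8)) - sqrt(-31 - 7) = 17*(1 - 158*(-77)) - sqrt(-38) = 17*(1 + 12166) - I*sqrt(38) = 17*12167 - I*sqrt(38) = 206839 - I*sqrt(38)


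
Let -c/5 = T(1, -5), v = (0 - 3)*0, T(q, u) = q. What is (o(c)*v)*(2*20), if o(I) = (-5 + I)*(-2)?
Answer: 0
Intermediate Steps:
v = 0 (v = -3*0 = 0)
c = -5 (c = -5*1 = -5)
o(I) = 10 - 2*I
(o(c)*v)*(2*20) = ((10 - 2*(-5))*0)*(2*20) = ((10 + 10)*0)*40 = (20*0)*40 = 0*40 = 0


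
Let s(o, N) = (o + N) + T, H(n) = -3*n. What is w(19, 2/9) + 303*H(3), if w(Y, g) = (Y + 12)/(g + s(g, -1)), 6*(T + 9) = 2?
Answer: -226620/83 ≈ -2730.4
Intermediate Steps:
T = -26/3 (T = -9 + (1/6)*2 = -9 + 1/3 = -26/3 ≈ -8.6667)
s(o, N) = -26/3 + N + o (s(o, N) = (o + N) - 26/3 = (N + o) - 26/3 = -26/3 + N + o)
w(Y, g) = (12 + Y)/(-29/3 + 2*g) (w(Y, g) = (Y + 12)/(g + (-26/3 - 1 + g)) = (12 + Y)/(g + (-29/3 + g)) = (12 + Y)/(-29/3 + 2*g))
w(19, 2/9) + 303*H(3) = 3*(12 + 19)/(-29 + 6*(2/9)) + 303*(-3*3) = 3*31/(-29 + 6*(2*(1/9))) + 303*(-9) = 3*31/(-29 + 6*(2/9)) - 2727 = 3*31/(-29 + 4/3) - 2727 = 3*31/(-83/3) - 2727 = 3*(-3/83)*31 - 2727 = -279/83 - 2727 = -226620/83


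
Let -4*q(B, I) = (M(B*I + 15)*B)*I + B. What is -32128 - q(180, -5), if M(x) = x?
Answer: 167042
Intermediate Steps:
q(B, I) = -B/4 - B*I*(15 + B*I)/4 (q(B, I) = -(((B*I + 15)*B)*I + B)/4 = -(((15 + B*I)*B)*I + B)/4 = -((B*(15 + B*I))*I + B)/4 = -(B*I*(15 + B*I) + B)/4 = -(B + B*I*(15 + B*I))/4 = -B/4 - B*I*(15 + B*I)/4)
-32128 - q(180, -5) = -32128 - (-1)*180*(1 - 5*(15 + 180*(-5)))/4 = -32128 - (-1)*180*(1 - 5*(15 - 900))/4 = -32128 - (-1)*180*(1 - 5*(-885))/4 = -32128 - (-1)*180*(1 + 4425)/4 = -32128 - (-1)*180*4426/4 = -32128 - 1*(-199170) = -32128 + 199170 = 167042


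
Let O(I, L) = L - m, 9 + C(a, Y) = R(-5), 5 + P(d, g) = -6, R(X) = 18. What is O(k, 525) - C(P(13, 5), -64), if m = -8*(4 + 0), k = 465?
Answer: 548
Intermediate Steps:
P(d, g) = -11 (P(d, g) = -5 - 6 = -11)
C(a, Y) = 9 (C(a, Y) = -9 + 18 = 9)
m = -32 (m = -8*4 = -32)
O(I, L) = 32 + L (O(I, L) = L - 1*(-32) = L + 32 = 32 + L)
O(k, 525) - C(P(13, 5), -64) = (32 + 525) - 1*9 = 557 - 9 = 548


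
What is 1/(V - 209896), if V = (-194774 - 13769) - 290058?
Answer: -1/708497 ≈ -1.4114e-6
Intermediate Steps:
V = -498601 (V = -208543 - 290058 = -498601)
1/(V - 209896) = 1/(-498601 - 209896) = 1/(-708497) = -1/708497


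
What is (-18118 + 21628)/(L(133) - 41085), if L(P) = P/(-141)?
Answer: -247455/2896559 ≈ -0.085431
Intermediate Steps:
L(P) = -P/141 (L(P) = P*(-1/141) = -P/141)
(-18118 + 21628)/(L(133) - 41085) = (-18118 + 21628)/(-1/141*133 - 41085) = 3510/(-133/141 - 41085) = 3510/(-5793118/141) = 3510*(-141/5793118) = -247455/2896559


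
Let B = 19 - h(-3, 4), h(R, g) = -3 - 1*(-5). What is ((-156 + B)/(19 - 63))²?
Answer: 19321/1936 ≈ 9.9799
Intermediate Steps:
h(R, g) = 2 (h(R, g) = -3 + 5 = 2)
B = 17 (B = 19 - 1*2 = 19 - 2 = 17)
((-156 + B)/(19 - 63))² = ((-156 + 17)/(19 - 63))² = (-139/(-44))² = (-139*(-1/44))² = (139/44)² = 19321/1936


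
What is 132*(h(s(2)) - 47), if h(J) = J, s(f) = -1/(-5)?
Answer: -30888/5 ≈ -6177.6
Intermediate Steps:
s(f) = ⅕ (s(f) = -1*(-⅕) = ⅕)
132*(h(s(2)) - 47) = 132*(⅕ - 47) = 132*(-234/5) = -30888/5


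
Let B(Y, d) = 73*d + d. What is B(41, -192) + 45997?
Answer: 31789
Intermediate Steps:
B(Y, d) = 74*d
B(41, -192) + 45997 = 74*(-192) + 45997 = -14208 + 45997 = 31789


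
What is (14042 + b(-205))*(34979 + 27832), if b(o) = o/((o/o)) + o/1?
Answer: 856239552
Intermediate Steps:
b(o) = 2*o (b(o) = o/1 + o*1 = o*1 + o = o + o = 2*o)
(14042 + b(-205))*(34979 + 27832) = (14042 + 2*(-205))*(34979 + 27832) = (14042 - 410)*62811 = 13632*62811 = 856239552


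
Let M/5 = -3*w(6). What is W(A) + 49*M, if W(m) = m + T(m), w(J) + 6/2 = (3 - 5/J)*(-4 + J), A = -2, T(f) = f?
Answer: -984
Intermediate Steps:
w(J) = -3 + (-4 + J)*(3 - 5/J) (w(J) = -3 + (3 - 5/J)*(-4 + J) = -3 + (-4 + J)*(3 - 5/J))
W(m) = 2*m (W(m) = m + m = 2*m)
M = -20 (M = 5*(-3*(-20 + 3*6 + 20/6)) = 5*(-3*(-20 + 18 + 20*(⅙))) = 5*(-3*(-20 + 18 + 10/3)) = 5*(-3*4/3) = 5*(-4) = -20)
W(A) + 49*M = 2*(-2) + 49*(-20) = -4 - 980 = -984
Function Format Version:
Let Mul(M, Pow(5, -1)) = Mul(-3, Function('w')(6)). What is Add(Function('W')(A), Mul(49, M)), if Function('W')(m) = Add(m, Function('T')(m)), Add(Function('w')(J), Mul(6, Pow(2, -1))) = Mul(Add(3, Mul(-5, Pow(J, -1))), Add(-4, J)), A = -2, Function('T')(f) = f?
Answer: -984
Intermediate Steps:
Function('w')(J) = Add(-3, Mul(Add(-4, J), Add(3, Mul(-5, Pow(J, -1))))) (Function('w')(J) = Add(-3, Mul(Add(3, Mul(-5, Pow(J, -1))), Add(-4, J))) = Add(-3, Mul(Add(-4, J), Add(3, Mul(-5, Pow(J, -1))))))
Function('W')(m) = Mul(2, m) (Function('W')(m) = Add(m, m) = Mul(2, m))
M = -20 (M = Mul(5, Mul(-3, Add(-20, Mul(3, 6), Mul(20, Pow(6, -1))))) = Mul(5, Mul(-3, Add(-20, 18, Mul(20, Rational(1, 6))))) = Mul(5, Mul(-3, Add(-20, 18, Rational(10, 3)))) = Mul(5, Mul(-3, Rational(4, 3))) = Mul(5, -4) = -20)
Add(Function('W')(A), Mul(49, M)) = Add(Mul(2, -2), Mul(49, -20)) = Add(-4, -980) = -984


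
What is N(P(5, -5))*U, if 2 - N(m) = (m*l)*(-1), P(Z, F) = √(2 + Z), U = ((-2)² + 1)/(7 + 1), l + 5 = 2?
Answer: 5/4 - 15*√7/8 ≈ -3.7108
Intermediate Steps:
l = -3 (l = -5 + 2 = -3)
U = 5/8 (U = (4 + 1)/8 = 5*(⅛) = 5/8 ≈ 0.62500)
N(m) = 2 - 3*m (N(m) = 2 - m*(-3)*(-1) = 2 - (-3*m)*(-1) = 2 - 3*m)
N(P(5, -5))*U = (2 - 3*√(2 + 5))*(5/8) = (2 - 3*√7)*(5/8) = 5/4 - 15*√7/8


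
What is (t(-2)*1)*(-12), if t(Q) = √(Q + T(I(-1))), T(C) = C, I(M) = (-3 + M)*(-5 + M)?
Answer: -12*√22 ≈ -56.285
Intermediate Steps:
I(M) = (-5 + M)*(-3 + M)
t(Q) = √(24 + Q) (t(Q) = √(Q + (15 + (-1)² - 8*(-1))) = √(Q + (15 + 1 + 8)) = √(Q + 24) = √(24 + Q))
(t(-2)*1)*(-12) = (√(24 - 2)*1)*(-12) = (√22*1)*(-12) = √22*(-12) = -12*√22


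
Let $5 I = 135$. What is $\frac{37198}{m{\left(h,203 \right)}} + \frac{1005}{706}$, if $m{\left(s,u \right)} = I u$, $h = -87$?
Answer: $\frac{4538599}{552798} \approx 8.2102$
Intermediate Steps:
$I = 27$ ($I = \frac{1}{5} \cdot 135 = 27$)
$m{\left(s,u \right)} = 27 u$
$\frac{37198}{m{\left(h,203 \right)}} + \frac{1005}{706} = \frac{37198}{27 \cdot 203} + \frac{1005}{706} = \frac{37198}{5481} + 1005 \cdot \frac{1}{706} = 37198 \cdot \frac{1}{5481} + \frac{1005}{706} = \frac{5314}{783} + \frac{1005}{706} = \frac{4538599}{552798}$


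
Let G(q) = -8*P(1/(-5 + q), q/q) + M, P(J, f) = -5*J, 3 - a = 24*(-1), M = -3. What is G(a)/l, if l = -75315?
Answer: 13/828465 ≈ 1.5692e-5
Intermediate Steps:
a = 27 (a = 3 - 24*(-1) = 3 - 1*(-24) = 3 + 24 = 27)
G(q) = -3 + 40/(-5 + q) (G(q) = -(-40)/(-5 + q) - 3 = 40/(-5 + q) - 3 = -3 + 40/(-5 + q))
G(a)/l = ((55 - 3*27)/(-5 + 27))/(-75315) = ((55 - 81)/22)*(-1/75315) = ((1/22)*(-26))*(-1/75315) = -13/11*(-1/75315) = 13/828465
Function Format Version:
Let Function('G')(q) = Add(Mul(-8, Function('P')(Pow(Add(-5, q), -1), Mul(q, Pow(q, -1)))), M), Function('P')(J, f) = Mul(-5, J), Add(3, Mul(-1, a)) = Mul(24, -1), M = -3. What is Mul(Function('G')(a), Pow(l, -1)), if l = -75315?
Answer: Rational(13, 828465) ≈ 1.5692e-5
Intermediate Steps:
a = 27 (a = Add(3, Mul(-1, Mul(24, -1))) = Add(3, Mul(-1, -24)) = Add(3, 24) = 27)
Function('G')(q) = Add(-3, Mul(40, Pow(Add(-5, q), -1))) (Function('G')(q) = Add(Mul(-8, Mul(-5, Pow(Add(-5, q), -1))), -3) = Add(Mul(40, Pow(Add(-5, q), -1)), -3) = Add(-3, Mul(40, Pow(Add(-5, q), -1))))
Mul(Function('G')(a), Pow(l, -1)) = Mul(Mul(Pow(Add(-5, 27), -1), Add(55, Mul(-3, 27))), Pow(-75315, -1)) = Mul(Mul(Pow(22, -1), Add(55, -81)), Rational(-1, 75315)) = Mul(Mul(Rational(1, 22), -26), Rational(-1, 75315)) = Mul(Rational(-13, 11), Rational(-1, 75315)) = Rational(13, 828465)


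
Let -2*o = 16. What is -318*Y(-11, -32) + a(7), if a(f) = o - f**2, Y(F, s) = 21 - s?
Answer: -16911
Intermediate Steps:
o = -8 (o = -1/2*16 = -8)
a(f) = -8 - f**2
-318*Y(-11, -32) + a(7) = -318*(21 - 1*(-32)) + (-8 - 1*7**2) = -318*(21 + 32) + (-8 - 1*49) = -318*53 + (-8 - 49) = -16854 - 57 = -16911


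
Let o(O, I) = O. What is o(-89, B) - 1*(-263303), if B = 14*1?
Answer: 263214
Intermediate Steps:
B = 14
o(-89, B) - 1*(-263303) = -89 - 1*(-263303) = -89 + 263303 = 263214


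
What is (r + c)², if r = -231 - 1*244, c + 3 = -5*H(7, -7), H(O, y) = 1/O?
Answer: 11229201/49 ≈ 2.2917e+5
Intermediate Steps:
c = -26/7 (c = -3 - 5/7 = -26/7 ≈ -3.7143)
r = -475 (r = -231 - 244 = -475)
(r + c)² = (-475 - 26/7)² = (-3351/7)² = 11229201/49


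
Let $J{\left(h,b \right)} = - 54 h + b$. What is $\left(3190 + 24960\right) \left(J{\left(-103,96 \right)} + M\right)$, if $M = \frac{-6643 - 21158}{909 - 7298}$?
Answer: $\frac{1018375878450}{6389} \approx 1.594 \cdot 10^{8}$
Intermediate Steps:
$M = \frac{27801}{6389}$ ($M = - \frac{27801}{-6389} = \left(-27801\right) \left(- \frac{1}{6389}\right) = \frac{27801}{6389} \approx 4.3514$)
$J{\left(h,b \right)} = b - 54 h$
$\left(3190 + 24960\right) \left(J{\left(-103,96 \right)} + M\right) = \left(3190 + 24960\right) \left(\left(96 - -5562\right) + \frac{27801}{6389}\right) = 28150 \left(\left(96 + 5562\right) + \frac{27801}{6389}\right) = 28150 \left(5658 + \frac{27801}{6389}\right) = 28150 \cdot \frac{36176763}{6389} = \frac{1018375878450}{6389}$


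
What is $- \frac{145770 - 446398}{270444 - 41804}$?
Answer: $\frac{75157}{57160} \approx 1.3149$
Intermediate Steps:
$- \frac{145770 - 446398}{270444 - 41804} = - \frac{-300628}{228640} = \left(-1\right) \left(- \frac{75157}{57160}\right) = \frac{75157}{57160}$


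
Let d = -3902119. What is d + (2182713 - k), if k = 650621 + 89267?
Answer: -2459294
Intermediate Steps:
k = 739888
d + (2182713 - k) = -3902119 + (2182713 - 1*739888) = -3902119 + (2182713 - 739888) = -3902119 + 1442825 = -2459294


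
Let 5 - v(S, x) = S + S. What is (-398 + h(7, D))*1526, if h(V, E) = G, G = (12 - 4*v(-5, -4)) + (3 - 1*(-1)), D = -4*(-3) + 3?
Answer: -674492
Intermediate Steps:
D = 15 (D = 12 + 3 = 15)
v(S, x) = 5 - 2*S (v(S, x) = 5 - (S + S) = 5 - 2*S)
G = -44 (G = (12 - 4*(5 - 2*(-5))) + (3 - 1*(-1)) = (12 - 4*(5 + 10)) + (3 + 1) = (12 - 4*15) + 4 = (12 - 60) + 4 = -48 + 4 = -44)
h(V, E) = -44
(-398 + h(7, D))*1526 = (-398 - 44)*1526 = -442*1526 = -674492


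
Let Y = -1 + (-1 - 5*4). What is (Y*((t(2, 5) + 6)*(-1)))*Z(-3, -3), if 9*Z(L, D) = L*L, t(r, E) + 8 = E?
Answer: 66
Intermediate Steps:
t(r, E) = -8 + E
Z(L, D) = L**2/9 (Z(L, D) = (L*L)/9 = L**2/9)
Y = -22 (Y = -1 + (-1 - 20) = -1 - 21 = -22)
(Y*((t(2, 5) + 6)*(-1)))*Z(-3, -3) = (-22*((-8 + 5) + 6)*(-1))*((1/9)*(-3)**2) = (-22*(-3 + 6)*(-1))*((1/9)*9) = -66*(-1)*1 = -22*(-3)*1 = 66*1 = 66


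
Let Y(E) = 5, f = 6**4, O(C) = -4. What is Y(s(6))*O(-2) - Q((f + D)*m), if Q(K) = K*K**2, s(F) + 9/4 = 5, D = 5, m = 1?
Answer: -2202073921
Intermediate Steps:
s(F) = 11/4 (s(F) = -9/4 + 5 = 11/4)
f = 1296
Q(K) = K**3
Y(s(6))*O(-2) - Q((f + D)*m) = 5*(-4) - ((1296 + 5)*1)**3 = -20 - (1301*1)**3 = -20 - 1*1301**3 = -20 - 1*2202073901 = -20 - 2202073901 = -2202073921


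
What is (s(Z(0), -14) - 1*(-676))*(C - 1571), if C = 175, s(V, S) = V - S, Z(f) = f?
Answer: -963240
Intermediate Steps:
(s(Z(0), -14) - 1*(-676))*(C - 1571) = ((0 - 1*(-14)) - 1*(-676))*(175 - 1571) = ((0 + 14) + 676)*(-1396) = (14 + 676)*(-1396) = 690*(-1396) = -963240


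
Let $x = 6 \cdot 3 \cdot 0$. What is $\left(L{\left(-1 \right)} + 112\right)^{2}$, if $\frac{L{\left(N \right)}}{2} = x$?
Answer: $12544$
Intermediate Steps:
$x = 0$ ($x = 18 \cdot 0 = 0$)
$L{\left(N \right)} = 0$ ($L{\left(N \right)} = 2 \cdot 0 = 0$)
$\left(L{\left(-1 \right)} + 112\right)^{2} = \left(0 + 112\right)^{2} = 112^{2} = 12544$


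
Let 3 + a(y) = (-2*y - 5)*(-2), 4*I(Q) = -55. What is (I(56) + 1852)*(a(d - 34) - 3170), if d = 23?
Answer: -23581071/4 ≈ -5.8953e+6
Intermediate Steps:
I(Q) = -55/4 (I(Q) = (1/4)*(-55) = -55/4)
a(y) = 7 + 4*y (a(y) = -3 + (-2*y - 5)*(-2) = -3 + (-5 - 2*y)*(-2) = -3 + (10 + 4*y) = 7 + 4*y)
(I(56) + 1852)*(a(d - 34) - 3170) = (-55/4 + 1852)*((7 + 4*(23 - 34)) - 3170) = 7353*((7 + 4*(-11)) - 3170)/4 = 7353*((7 - 44) - 3170)/4 = 7353*(-37 - 3170)/4 = (7353/4)*(-3207) = -23581071/4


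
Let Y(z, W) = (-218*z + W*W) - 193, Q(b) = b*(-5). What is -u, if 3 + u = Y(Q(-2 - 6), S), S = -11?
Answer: 8795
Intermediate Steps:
Q(b) = -5*b
Y(z, W) = -193 + W**2 - 218*z (Y(z, W) = (-218*z + W**2) - 193 = (W**2 - 218*z) - 193 = -193 + W**2 - 218*z)
u = -8795 (u = -3 + (-193 + (-11)**2 - (-1090)*(-2 - 6)) = -3 + (-193 + 121 - (-1090)*(-8)) = -3 + (-193 + 121 - 218*40) = -3 + (-193 + 121 - 8720) = -3 - 8792 = -8795)
-u = -1*(-8795) = 8795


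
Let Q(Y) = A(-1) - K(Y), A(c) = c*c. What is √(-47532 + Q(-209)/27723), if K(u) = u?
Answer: I*√4059045875222/9241 ≈ 218.02*I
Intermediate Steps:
A(c) = c²
Q(Y) = 1 - Y (Q(Y) = (-1)² - Y = 1 - Y)
√(-47532 + Q(-209)/27723) = √(-47532 + (1 - 1*(-209))/27723) = √(-47532 + (1 + 209)*(1/27723)) = √(-47532 + 210*(1/27723)) = √(-47532 + 70/9241) = √(-439243142/9241) = I*√4059045875222/9241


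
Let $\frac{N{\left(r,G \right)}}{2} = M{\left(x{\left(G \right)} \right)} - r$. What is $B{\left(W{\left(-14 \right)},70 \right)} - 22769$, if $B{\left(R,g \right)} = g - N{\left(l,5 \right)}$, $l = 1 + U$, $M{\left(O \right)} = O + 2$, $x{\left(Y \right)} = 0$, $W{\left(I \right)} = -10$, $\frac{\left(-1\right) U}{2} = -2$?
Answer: $-22693$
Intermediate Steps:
$U = 4$ ($U = \left(-2\right) \left(-2\right) = 4$)
$M{\left(O \right)} = 2 + O$
$l = 5$ ($l = 1 + 4 = 5$)
$N{\left(r,G \right)} = 4 - 2 r$ ($N{\left(r,G \right)} = 2 \left(\left(2 + 0\right) - r\right) = 2 \left(2 - r\right) = 4 - 2 r$)
$B{\left(R,g \right)} = 6 + g$ ($B{\left(R,g \right)} = g - \left(4 - 10\right) = g - -6 = g + 6 = 6 + g$)
$B{\left(W{\left(-14 \right)},70 \right)} - 22769 = \left(6 + 70\right) - 22769 = 76 - 22769 = -22693$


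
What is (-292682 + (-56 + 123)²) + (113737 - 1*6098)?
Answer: -180554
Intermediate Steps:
(-292682 + (-56 + 123)²) + (113737 - 1*6098) = (-292682 + 67²) + (113737 - 6098) = (-292682 + 4489) + 107639 = -288193 + 107639 = -180554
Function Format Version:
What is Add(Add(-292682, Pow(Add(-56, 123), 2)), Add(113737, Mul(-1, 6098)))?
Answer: -180554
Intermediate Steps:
Add(Add(-292682, Pow(Add(-56, 123), 2)), Add(113737, Mul(-1, 6098))) = Add(Add(-292682, Pow(67, 2)), Add(113737, -6098)) = Add(Add(-292682, 4489), 107639) = Add(-288193, 107639) = -180554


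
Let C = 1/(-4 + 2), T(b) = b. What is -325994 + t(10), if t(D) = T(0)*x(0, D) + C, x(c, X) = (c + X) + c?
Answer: -651989/2 ≈ -3.2599e+5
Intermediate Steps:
x(c, X) = X + 2*c (x(c, X) = (X + c) + c = X + 2*c)
C = -½ (C = 1/(-2) = -½ ≈ -0.50000)
t(D) = -½ (t(D) = 0*(D + 2*0) - ½ = 0*(D + 0) - ½ = 0*D - ½ = 0 - ½ = -½)
-325994 + t(10) = -325994 - ½ = -651989/2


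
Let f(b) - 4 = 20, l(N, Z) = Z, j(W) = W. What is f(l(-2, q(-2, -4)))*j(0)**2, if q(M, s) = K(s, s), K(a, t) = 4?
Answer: 0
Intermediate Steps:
q(M, s) = 4
f(b) = 24 (f(b) = 4 + 20 = 24)
f(l(-2, q(-2, -4)))*j(0)**2 = 24*0**2 = 24*0 = 0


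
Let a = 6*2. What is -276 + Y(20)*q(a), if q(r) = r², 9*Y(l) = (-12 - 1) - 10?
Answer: -644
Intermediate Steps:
a = 12
Y(l) = -23/9 (Y(l) = ((-12 - 1) - 10)/9 = (-13 - 10)/9 = (⅑)*(-23) = -23/9)
-276 + Y(20)*q(a) = -276 - 23/9*12² = -276 - 23/9*144 = -276 - 368 = -644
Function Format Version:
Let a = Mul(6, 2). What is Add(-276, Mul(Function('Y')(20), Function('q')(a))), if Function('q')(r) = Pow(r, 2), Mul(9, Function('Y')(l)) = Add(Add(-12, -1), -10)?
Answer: -644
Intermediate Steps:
a = 12
Function('Y')(l) = Rational(-23, 9) (Function('Y')(l) = Mul(Rational(1, 9), Add(Add(-12, -1), -10)) = Mul(Rational(1, 9), Add(-13, -10)) = Mul(Rational(1, 9), -23) = Rational(-23, 9))
Add(-276, Mul(Function('Y')(20), Function('q')(a))) = Add(-276, Mul(Rational(-23, 9), Pow(12, 2))) = Add(-276, Mul(Rational(-23, 9), 144)) = Add(-276, -368) = -644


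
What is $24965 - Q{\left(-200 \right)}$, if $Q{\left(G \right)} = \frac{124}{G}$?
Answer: $\frac{1248281}{50} \approx 24966.0$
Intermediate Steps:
$24965 - Q{\left(-200 \right)} = 24965 - \frac{124}{-200} = 24965 - 124 \left(- \frac{1}{200}\right) = 24965 - - \frac{31}{50} = 24965 + \frac{31}{50} = \frac{1248281}{50}$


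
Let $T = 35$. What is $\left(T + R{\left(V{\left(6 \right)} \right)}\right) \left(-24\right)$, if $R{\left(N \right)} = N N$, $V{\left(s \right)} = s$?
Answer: $-1704$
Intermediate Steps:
$R{\left(N \right)} = N^{2}$
$\left(T + R{\left(V{\left(6 \right)} \right)}\right) \left(-24\right) = \left(35 + 6^{2}\right) \left(-24\right) = \left(35 + 36\right) \left(-24\right) = 71 \left(-24\right) = -1704$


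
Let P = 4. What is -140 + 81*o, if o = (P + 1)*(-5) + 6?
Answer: -1679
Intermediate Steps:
o = -19 (o = (4 + 1)*(-5) + 6 = 5*(-5) + 6 = -25 + 6 = -19)
-140 + 81*o = -140 + 81*(-19) = -140 - 1539 = -1679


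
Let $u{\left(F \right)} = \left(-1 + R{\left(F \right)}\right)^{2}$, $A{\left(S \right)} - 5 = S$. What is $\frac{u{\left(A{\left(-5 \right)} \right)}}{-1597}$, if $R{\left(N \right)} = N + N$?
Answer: $- \frac{1}{1597} \approx -0.00062617$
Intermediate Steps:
$R{\left(N \right)} = 2 N$
$A{\left(S \right)} = 5 + S$
$u{\left(F \right)} = \left(-1 + 2 F\right)^{2}$
$\frac{u{\left(A{\left(-5 \right)} \right)}}{-1597} = \frac{\left(-1 + 2 \left(5 - 5\right)\right)^{2}}{-1597} = \left(-1 + 2 \cdot 0\right)^{2} \left(- \frac{1}{1597}\right) = \left(-1 + 0\right)^{2} \left(- \frac{1}{1597}\right) = \left(-1\right)^{2} \left(- \frac{1}{1597}\right) = 1 \left(- \frac{1}{1597}\right) = - \frac{1}{1597}$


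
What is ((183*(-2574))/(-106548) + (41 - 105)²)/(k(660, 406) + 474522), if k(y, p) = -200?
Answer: 5601175/647923852 ≈ 0.0086448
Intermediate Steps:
((183*(-2574))/(-106548) + (41 - 105)²)/(k(660, 406) + 474522) = ((183*(-2574))/(-106548) + (41 - 105)²)/(-200 + 474522) = (-471042*(-1/106548) + (-64)²)/474322 = (6039/1366 + 4096)*(1/474322) = (5601175/1366)*(1/474322) = 5601175/647923852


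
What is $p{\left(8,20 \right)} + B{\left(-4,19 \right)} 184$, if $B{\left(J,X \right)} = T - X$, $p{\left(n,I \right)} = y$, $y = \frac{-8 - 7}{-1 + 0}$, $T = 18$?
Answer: $-169$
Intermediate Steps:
$y = 15$ ($y = - \frac{15}{-1} = \left(-15\right) \left(-1\right) = 15$)
$p{\left(n,I \right)} = 15$
$B{\left(J,X \right)} = 18 - X$
$p{\left(8,20 \right)} + B{\left(-4,19 \right)} 184 = 15 + \left(18 - 19\right) 184 = 15 - 184 = -169$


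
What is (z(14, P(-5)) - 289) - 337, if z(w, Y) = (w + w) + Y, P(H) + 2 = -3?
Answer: -603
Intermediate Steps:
P(H) = -5 (P(H) = -2 - 3 = -5)
z(w, Y) = Y + 2*w (z(w, Y) = 2*w + Y = Y + 2*w)
(z(14, P(-5)) - 289) - 337 = ((-5 + 2*14) - 289) - 337 = ((-5 + 28) - 289) - 337 = (23 - 289) - 337 = -266 - 337 = -603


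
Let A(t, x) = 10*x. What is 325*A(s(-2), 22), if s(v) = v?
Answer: 71500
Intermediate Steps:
325*A(s(-2), 22) = 325*(10*22) = 325*220 = 71500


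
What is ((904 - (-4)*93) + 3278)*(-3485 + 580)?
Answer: -13229370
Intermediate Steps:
((904 - (-4)*93) + 3278)*(-3485 + 580) = ((904 - 1*(-372)) + 3278)*(-2905) = ((904 + 372) + 3278)*(-2905) = (1276 + 3278)*(-2905) = 4554*(-2905) = -13229370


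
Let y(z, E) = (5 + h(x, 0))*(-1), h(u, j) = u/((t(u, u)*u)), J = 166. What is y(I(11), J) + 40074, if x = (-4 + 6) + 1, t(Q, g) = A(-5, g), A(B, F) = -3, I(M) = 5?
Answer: 120208/3 ≈ 40069.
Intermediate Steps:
t(Q, g) = -3
x = 3 (x = 2 + 1 = 3)
h(u, j) = -1/3 (h(u, j) = u/((-3*u)) = u*(-1/(3*u)) = -1/3)
y(z, E) = -14/3 (y(z, E) = (5 - 1/3)*(-1) = (14/3)*(-1) = -14/3)
y(I(11), J) + 40074 = -14/3 + 40074 = 120208/3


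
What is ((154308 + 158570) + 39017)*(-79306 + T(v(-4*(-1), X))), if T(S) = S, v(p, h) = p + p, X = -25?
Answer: -27904569710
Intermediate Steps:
v(p, h) = 2*p
((154308 + 158570) + 39017)*(-79306 + T(v(-4*(-1), X))) = ((154308 + 158570) + 39017)*(-79306 + 2*(-4*(-1))) = (312878 + 39017)*(-79306 + 2*4) = 351895*(-79306 + 8) = 351895*(-79298) = -27904569710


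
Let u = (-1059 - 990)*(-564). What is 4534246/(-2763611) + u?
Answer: 3193723827350/2763611 ≈ 1.1556e+6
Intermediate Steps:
u = 1155636 (u = -2049*(-564) = 1155636)
4534246/(-2763611) + u = 4534246/(-2763611) + 1155636 = 4534246*(-1/2763611) + 1155636 = -4534246/2763611 + 1155636 = 3193723827350/2763611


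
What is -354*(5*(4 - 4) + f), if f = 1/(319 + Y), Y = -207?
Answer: -177/56 ≈ -3.1607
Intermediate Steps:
f = 1/112 (f = 1/(319 - 207) = 1/112 ≈ 0.0089286)
-354*(5*(4 - 4) + f) = -354*(5*(4 - 4) + 1/112) = -354*(5*0 + 1/112) = -354*(0 + 1/112) = -354*1/112 = -177/56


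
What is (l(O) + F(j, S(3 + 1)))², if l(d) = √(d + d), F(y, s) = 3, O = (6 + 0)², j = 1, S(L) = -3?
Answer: 81 + 36*√2 ≈ 131.91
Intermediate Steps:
O = 36 (O = 6² = 36)
l(d) = √2*√d (l(d) = √(2*d) = √2*√d)
(l(O) + F(j, S(3 + 1)))² = (√2*√36 + 3)² = (√2*6 + 3)² = (6*√2 + 3)² = (3 + 6*√2)²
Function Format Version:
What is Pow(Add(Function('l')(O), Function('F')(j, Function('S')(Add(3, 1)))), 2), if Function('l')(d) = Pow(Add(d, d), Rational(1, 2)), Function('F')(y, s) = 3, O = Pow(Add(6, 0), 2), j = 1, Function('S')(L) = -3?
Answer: Add(81, Mul(36, Pow(2, Rational(1, 2)))) ≈ 131.91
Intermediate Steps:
O = 36 (O = Pow(6, 2) = 36)
Function('l')(d) = Mul(Pow(2, Rational(1, 2)), Pow(d, Rational(1, 2))) (Function('l')(d) = Pow(Mul(2, d), Rational(1, 2)) = Mul(Pow(2, Rational(1, 2)), Pow(d, Rational(1, 2))))
Pow(Add(Function('l')(O), Function('F')(j, Function('S')(Add(3, 1)))), 2) = Pow(Add(Mul(Pow(2, Rational(1, 2)), Pow(36, Rational(1, 2))), 3), 2) = Pow(Add(Mul(Pow(2, Rational(1, 2)), 6), 3), 2) = Pow(Add(Mul(6, Pow(2, Rational(1, 2))), 3), 2) = Pow(Add(3, Mul(6, Pow(2, Rational(1, 2)))), 2)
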